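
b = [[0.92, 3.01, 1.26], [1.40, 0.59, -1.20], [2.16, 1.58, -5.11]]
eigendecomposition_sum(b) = [[-0.53, -0.17, 1.66], [0.45, 0.14, -1.39], [1.60, 0.52, -5.00]] + [[1.71, 2.34, -0.08], [0.77, 1.05, -0.04], [0.63, 0.86, -0.03]] + [[-0.26, 0.84, -0.32],[0.19, -0.61, 0.23],[-0.06, 0.21, -0.08]]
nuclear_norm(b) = 10.12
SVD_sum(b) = [[0.08, 0.05, -0.16], [0.74, 0.53, -1.54], [2.39, 1.69, -4.96]] + [[0.92, 2.92, 1.44], [0.10, 0.33, 0.16], [-0.06, -0.19, -0.1]] + [[-0.07, 0.03, -0.02], [0.56, -0.26, 0.18], [-0.17, 0.08, -0.05]]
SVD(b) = [[-0.03, -0.99, -0.13], [-0.30, -0.11, 0.95], [-0.95, 0.07, -0.29]] @ diag([6.034428076747981, 3.4128454513334954, 0.6741392377453805]) @ [[-0.42, -0.29, 0.86],[-0.27, -0.86, -0.43],[0.87, -0.41, 0.28]]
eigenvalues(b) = [-5.39, 2.73, -0.94]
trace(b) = -3.60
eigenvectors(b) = [[-0.31, 0.87, 0.8], [0.26, 0.39, -0.57], [0.92, 0.32, 0.19]]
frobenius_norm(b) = 6.97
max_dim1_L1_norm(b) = 8.85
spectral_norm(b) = 6.03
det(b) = 13.88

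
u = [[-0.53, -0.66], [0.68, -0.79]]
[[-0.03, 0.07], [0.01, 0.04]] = u@[[0.04, -0.03], [0.02, -0.08]]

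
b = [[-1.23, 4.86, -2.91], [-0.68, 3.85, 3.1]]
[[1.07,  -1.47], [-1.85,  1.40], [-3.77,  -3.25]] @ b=[[-0.32, -0.46, -7.67], [1.32, -3.6, 9.72], [6.85, -30.83, 0.90]]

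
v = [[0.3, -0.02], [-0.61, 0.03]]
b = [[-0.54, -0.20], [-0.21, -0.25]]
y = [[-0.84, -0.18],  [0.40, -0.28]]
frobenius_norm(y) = 0.99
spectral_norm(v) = 0.68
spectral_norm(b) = 0.65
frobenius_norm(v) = 0.68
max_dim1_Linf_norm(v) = 0.61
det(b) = 0.09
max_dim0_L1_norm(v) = 0.91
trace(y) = -1.12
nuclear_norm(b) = 0.79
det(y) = 0.31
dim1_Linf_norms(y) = [0.84, 0.4]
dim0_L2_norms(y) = [0.93, 0.33]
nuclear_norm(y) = 1.26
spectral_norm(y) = 0.93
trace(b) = -0.79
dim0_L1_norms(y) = [1.24, 0.46]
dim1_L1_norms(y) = [1.02, 0.68]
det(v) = -0.00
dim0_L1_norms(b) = [0.75, 0.45]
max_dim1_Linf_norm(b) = 0.54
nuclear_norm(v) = 0.69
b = v + y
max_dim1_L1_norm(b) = 0.74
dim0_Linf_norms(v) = [0.61, 0.03]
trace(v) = 0.33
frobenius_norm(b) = 0.66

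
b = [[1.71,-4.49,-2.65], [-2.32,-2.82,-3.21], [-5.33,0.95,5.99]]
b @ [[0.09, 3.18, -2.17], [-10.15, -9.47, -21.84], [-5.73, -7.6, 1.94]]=[[60.91, 68.1, 89.21], [46.81, 43.72, 60.40], [-44.44, -71.47, 2.44]]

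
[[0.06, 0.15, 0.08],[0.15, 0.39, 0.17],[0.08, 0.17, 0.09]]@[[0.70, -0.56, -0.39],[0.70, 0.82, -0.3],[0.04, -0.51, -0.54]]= [[0.15, 0.05, -0.11], [0.38, 0.15, -0.27], [0.18, 0.05, -0.13]]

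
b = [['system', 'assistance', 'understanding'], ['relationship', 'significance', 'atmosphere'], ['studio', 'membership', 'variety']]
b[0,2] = 'understanding'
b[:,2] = ['understanding', 'atmosphere', 'variety']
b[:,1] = ['assistance', 'significance', 'membership']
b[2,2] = 'variety'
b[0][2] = 'understanding'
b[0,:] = ['system', 'assistance', 'understanding']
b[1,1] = 'significance'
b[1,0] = 'relationship'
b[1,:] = ['relationship', 'significance', 'atmosphere']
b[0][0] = 'system'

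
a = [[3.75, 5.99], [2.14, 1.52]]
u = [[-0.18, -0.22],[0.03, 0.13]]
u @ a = [[-1.15, -1.41], [0.39, 0.38]]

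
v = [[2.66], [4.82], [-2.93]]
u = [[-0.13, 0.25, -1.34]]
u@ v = [[4.79]]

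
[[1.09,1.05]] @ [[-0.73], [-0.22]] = [[-1.03]]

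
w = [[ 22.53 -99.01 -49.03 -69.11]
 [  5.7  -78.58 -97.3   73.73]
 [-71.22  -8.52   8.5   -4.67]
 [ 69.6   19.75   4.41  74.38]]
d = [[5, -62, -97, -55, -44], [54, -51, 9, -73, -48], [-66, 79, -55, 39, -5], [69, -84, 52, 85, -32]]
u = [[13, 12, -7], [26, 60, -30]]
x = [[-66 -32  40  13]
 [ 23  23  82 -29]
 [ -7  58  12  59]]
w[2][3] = -4.67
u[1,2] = -30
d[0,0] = 5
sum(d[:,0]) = 62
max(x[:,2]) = 82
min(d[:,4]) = -48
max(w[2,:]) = 8.5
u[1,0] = 26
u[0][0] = 13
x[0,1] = -32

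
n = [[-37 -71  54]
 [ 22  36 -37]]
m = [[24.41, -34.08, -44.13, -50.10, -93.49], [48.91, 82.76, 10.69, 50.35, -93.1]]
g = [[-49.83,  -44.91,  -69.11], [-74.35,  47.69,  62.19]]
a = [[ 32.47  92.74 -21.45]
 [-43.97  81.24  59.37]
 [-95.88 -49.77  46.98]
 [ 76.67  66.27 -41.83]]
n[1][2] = -37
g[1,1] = 47.69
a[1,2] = 59.37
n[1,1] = 36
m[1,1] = 82.76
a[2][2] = 46.98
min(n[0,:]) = -71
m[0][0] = 24.41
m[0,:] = [24.41, -34.08, -44.13, -50.1, -93.49]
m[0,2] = -44.13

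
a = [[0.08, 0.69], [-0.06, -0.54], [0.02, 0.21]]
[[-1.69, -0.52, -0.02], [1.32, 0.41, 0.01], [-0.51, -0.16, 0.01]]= a @ [[-0.83, 0.64, -2.87], [-2.36, -0.83, 0.30]]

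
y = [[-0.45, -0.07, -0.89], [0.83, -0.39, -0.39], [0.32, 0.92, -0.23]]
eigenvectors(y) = [[-0.66+0.00j, (-0.24+0.48j), -0.24-0.48j], [(0.61+0j), (0.22+0.52j), 0.22-0.52j], [-0.45+0.00j, 0.63+0.00j, (0.63-0j)]]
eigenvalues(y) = [(-1+0j), (-0.04+1j), (-0.04-1j)]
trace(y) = -1.07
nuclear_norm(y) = 3.00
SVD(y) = [[-0.54, 0.84, 0.06], [-0.27, -0.24, 0.93], [0.80, 0.49, 0.35]] @ diag([1.0026895606019746, 0.9985399548005249, 0.9959074272876896]) @ [[0.28, 0.87, 0.40], [-0.42, 0.49, -0.77], [0.86, -0.04, -0.5]]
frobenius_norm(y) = 1.73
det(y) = -1.00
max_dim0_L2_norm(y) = 1.0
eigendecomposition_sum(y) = [[-0.43-0.00j,0.40+0.00j,(-0.3+0j)], [0.40+0.00j,-0.37-0.00j,(0.27-0j)], [-0.30-0.00j,(0.27+0j),-0.20+0.00j]] + [[(-0.01+0.28j), -0.23+0.19j, -0.30-0.16j], [(0.22+0.21j), -0.01+0.32j, -0.33+0.12j], [0.31-0.14j, (0.32+0.15j), (-0.01+0.4j)]] + [[(-0.01-0.28j), (-0.23-0.19j), (-0.3+0.16j)],[0.22-0.21j, (-0.01-0.32j), (-0.33-0.12j)],[(0.31+0.14j), (0.32-0.15j), (-0.01-0.4j)]]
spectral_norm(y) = 1.00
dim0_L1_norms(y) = [1.6, 1.38, 1.51]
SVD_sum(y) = [[-0.15, -0.47, -0.22], [-0.07, -0.23, -0.11], [0.22, 0.7, 0.32]] + [[-0.35, 0.41, -0.64], [0.10, -0.12, 0.18], [-0.21, 0.24, -0.37]] + [[0.05, -0.0, -0.03], [0.80, -0.04, -0.47], [0.3, -0.02, -0.18]]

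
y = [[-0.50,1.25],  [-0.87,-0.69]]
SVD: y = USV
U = [[-0.88,0.47], [0.47,0.88]]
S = [1.43, 1.0]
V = [[0.02, -1.00], [-1.00, -0.02]]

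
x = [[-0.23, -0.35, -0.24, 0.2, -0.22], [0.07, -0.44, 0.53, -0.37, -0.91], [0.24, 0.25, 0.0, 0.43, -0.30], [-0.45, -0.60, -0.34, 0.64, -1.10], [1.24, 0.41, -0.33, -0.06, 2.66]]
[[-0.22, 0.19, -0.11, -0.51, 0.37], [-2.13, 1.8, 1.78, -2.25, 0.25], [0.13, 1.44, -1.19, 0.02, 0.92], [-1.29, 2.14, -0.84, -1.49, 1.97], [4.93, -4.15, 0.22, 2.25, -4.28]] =x @[[1.15, 0.74, 0.35, -1.80, -0.63], [0.62, -0.10, -1.86, 1.70, 1.18], [-2.02, 1.69, 1.14, 0.89, -0.65], [-0.03, 1.85, -1.67, 1.15, 0.71], [0.97, -1.64, 0.31, 1.56, -1.56]]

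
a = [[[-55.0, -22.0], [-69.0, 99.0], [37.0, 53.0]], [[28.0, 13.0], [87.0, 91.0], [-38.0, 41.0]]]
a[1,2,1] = 41.0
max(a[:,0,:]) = 28.0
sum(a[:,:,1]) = 275.0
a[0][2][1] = 53.0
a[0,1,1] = 99.0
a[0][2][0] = 37.0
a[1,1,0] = 87.0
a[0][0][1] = -22.0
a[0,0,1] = -22.0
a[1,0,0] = 28.0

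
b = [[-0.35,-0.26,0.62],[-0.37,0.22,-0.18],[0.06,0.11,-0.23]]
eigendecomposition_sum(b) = [[-0.40, -0.19, 0.54], [-0.15, -0.08, 0.21], [0.11, 0.05, -0.14]] + [[0.05, -0.07, 0.08], [-0.21, 0.29, -0.37], [-0.04, 0.06, -0.07]] + [[-0.00, 0.0, -0.01], [-0.01, 0.0, -0.02], [-0.0, 0.0, -0.01]]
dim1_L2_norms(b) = [0.76, 0.47, 0.26]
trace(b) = -0.36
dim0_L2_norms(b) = [0.51, 0.36, 0.69]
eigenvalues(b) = [-0.62, 0.27, -0.01]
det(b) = 0.00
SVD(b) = [[-0.94, -0.15, 0.31], [0.12, -0.98, -0.13], [0.32, -0.09, 0.94]] @ diag([0.8033427935020133, 0.46411467776582316, 0.00615808498703011]) @ [[0.38, 0.38, -0.84], [0.89, -0.4, 0.22], [-0.25, -0.83, -0.49]]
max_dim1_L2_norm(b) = 0.76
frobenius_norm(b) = 0.93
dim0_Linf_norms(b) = [0.37, 0.26, 0.62]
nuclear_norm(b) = 1.27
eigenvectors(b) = [[-0.91, -0.22, 0.28],[-0.35, 0.96, 0.82],[0.24, 0.19, 0.5]]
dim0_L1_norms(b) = [0.78, 0.59, 1.03]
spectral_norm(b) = 0.80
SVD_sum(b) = [[-0.29, -0.29, 0.64], [0.04, 0.04, -0.08], [0.1, 0.10, -0.22]] + [[-0.06, 0.03, -0.02], [-0.41, 0.18, -0.10], [-0.04, 0.02, -0.01]] + [[-0.0, -0.00, -0.0], [0.00, 0.00, 0.0], [-0.0, -0.0, -0.00]]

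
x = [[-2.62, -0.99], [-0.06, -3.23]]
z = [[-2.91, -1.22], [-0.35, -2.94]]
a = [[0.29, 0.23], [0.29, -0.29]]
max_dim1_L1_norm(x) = 3.61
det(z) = 8.13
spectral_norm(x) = 3.57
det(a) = -0.15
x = z + a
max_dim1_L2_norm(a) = 0.41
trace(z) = -5.85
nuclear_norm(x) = 5.92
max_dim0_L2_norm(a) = 0.41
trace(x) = -5.85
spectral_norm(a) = 0.42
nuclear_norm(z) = 5.91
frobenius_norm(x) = 4.28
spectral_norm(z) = 3.74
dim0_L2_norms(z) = [2.93, 3.18]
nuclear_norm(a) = 0.78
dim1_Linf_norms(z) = [2.91, 2.94]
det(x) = 8.40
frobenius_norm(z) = 4.33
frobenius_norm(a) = 0.55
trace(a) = 0.00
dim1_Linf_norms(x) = [2.62, 3.23]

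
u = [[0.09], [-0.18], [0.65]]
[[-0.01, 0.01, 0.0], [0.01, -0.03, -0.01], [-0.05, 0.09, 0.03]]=u @ [[-0.07, 0.14, 0.05]]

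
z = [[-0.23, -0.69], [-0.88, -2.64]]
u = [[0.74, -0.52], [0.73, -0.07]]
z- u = [[-0.97, -0.17],[-1.61, -2.57]]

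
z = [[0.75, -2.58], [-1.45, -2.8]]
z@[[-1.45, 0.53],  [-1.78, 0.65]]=[[3.5, -1.28], [7.09, -2.59]]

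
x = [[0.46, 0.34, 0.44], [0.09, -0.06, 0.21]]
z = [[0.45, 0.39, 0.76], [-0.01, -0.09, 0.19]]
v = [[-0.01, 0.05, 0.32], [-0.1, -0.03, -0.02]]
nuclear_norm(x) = 0.91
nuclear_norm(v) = 0.43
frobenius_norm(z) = 0.99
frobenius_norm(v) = 0.34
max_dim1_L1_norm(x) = 1.24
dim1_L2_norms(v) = [0.32, 0.11]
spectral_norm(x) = 0.74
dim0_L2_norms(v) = [0.1, 0.06, 0.32]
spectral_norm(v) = 0.32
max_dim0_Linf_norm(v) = 0.32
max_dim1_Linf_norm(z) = 0.76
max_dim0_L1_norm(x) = 0.65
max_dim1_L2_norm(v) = 0.32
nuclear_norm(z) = 1.15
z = x + v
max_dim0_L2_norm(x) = 0.49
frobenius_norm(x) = 0.76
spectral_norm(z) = 0.97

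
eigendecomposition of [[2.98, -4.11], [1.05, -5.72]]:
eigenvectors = [[0.99, 0.45], [0.13, 0.89]]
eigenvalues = [2.45, -5.19]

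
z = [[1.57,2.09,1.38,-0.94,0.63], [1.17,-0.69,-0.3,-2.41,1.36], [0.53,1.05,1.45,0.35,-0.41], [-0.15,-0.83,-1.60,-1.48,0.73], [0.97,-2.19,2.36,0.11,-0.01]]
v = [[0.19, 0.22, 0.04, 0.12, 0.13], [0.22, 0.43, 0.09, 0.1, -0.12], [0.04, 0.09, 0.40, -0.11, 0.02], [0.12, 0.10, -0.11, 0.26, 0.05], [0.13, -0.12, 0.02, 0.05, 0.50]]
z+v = [[1.76,2.31,1.42,-0.82,0.76], [1.39,-0.26,-0.21,-2.31,1.24], [0.57,1.14,1.85,0.24,-0.39], [-0.03,-0.73,-1.71,-1.22,0.78], [1.10,-2.31,2.38,0.16,0.49]]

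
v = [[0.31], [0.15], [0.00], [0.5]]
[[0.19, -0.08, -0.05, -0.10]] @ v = [[-0.0]]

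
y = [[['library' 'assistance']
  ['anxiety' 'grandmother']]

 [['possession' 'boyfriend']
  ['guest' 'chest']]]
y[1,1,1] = 'chest'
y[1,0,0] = 'possession'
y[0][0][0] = 'library'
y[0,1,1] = 'grandmother'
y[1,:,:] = [['possession', 'boyfriend'], ['guest', 'chest']]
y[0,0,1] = 'assistance'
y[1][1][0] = 'guest'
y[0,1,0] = 'anxiety'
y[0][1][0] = 'anxiety'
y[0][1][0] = 'anxiety'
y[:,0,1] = ['assistance', 'boyfriend']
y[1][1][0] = 'guest'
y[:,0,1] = ['assistance', 'boyfriend']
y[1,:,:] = [['possession', 'boyfriend'], ['guest', 'chest']]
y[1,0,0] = 'possession'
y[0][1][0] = 'anxiety'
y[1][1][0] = 'guest'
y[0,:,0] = ['library', 'anxiety']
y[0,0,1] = 'assistance'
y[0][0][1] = 'assistance'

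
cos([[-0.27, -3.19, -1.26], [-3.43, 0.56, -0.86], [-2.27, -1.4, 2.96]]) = [[-0.82, 0.04, -0.03], [0.05, -0.89, 0.07], [-0.07, 0.12, -0.87]]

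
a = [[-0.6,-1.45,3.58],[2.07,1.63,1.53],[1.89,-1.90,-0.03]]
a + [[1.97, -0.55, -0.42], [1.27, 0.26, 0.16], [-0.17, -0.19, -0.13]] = [[1.37, -2.0, 3.16], [3.34, 1.89, 1.69], [1.72, -2.09, -0.16]]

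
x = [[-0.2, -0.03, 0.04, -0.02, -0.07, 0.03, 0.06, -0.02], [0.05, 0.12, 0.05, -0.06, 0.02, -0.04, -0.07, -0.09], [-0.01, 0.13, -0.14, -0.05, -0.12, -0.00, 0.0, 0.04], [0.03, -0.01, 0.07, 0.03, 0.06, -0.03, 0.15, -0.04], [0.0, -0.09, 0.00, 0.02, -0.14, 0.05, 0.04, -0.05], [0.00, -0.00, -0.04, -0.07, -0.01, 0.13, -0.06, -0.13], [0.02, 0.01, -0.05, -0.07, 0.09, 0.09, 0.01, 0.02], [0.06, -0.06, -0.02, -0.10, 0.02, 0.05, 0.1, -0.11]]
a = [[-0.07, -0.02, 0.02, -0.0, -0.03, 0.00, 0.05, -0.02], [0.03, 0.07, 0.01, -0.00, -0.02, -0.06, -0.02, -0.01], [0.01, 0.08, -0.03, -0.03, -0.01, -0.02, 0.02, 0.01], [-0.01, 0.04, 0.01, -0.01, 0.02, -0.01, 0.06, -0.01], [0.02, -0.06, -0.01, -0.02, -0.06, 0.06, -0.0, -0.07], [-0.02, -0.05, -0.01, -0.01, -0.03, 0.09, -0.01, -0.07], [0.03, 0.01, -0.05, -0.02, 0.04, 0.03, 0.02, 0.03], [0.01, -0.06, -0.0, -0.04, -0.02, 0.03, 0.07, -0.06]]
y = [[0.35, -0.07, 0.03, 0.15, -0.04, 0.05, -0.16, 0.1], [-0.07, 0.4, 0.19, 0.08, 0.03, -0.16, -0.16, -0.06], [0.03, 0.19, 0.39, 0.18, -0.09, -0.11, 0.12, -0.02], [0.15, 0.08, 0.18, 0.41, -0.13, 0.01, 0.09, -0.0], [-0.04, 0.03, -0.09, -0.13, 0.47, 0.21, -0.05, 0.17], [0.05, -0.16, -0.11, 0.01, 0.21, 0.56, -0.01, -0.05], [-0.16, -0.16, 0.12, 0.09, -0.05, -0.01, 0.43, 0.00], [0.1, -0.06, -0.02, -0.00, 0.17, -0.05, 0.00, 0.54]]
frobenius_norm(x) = 0.57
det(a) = -0.00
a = y @ x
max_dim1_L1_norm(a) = 0.3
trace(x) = -0.30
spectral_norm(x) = 0.28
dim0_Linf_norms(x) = [0.2, 0.13, 0.14, 0.1, 0.14, 0.13, 0.15, 0.13]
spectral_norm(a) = 0.22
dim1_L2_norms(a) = [0.1, 0.1, 0.1, 0.08, 0.13, 0.13, 0.09, 0.12]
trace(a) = -0.05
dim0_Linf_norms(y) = [0.35, 0.4, 0.39, 0.41, 0.47, 0.56, 0.43, 0.54]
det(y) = -0.00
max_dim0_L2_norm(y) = 0.63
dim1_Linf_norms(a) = [0.07, 0.07, 0.08, 0.06, 0.07, 0.09, 0.05, 0.07]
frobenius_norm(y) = 1.51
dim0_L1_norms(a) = [0.2, 0.39, 0.14, 0.13, 0.23, 0.3, 0.25, 0.28]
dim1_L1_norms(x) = [0.47, 0.5, 0.49, 0.42, 0.39, 0.44, 0.36, 0.52]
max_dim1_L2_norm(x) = 0.23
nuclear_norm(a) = 0.67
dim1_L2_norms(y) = [0.44, 0.51, 0.51, 0.5, 0.57, 0.63, 0.51, 0.58]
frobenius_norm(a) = 0.30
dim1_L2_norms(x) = [0.23, 0.19, 0.23, 0.19, 0.19, 0.21, 0.16, 0.21]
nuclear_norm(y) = 3.56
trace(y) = 3.55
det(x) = 0.00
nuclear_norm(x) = 1.45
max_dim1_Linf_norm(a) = 0.09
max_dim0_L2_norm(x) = 0.23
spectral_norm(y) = 0.93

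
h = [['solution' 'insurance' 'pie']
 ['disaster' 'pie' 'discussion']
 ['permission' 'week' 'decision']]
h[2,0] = 'permission'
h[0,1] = 'insurance'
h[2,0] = 'permission'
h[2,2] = 'decision'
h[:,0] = ['solution', 'disaster', 'permission']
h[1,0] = 'disaster'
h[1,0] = 'disaster'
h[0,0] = 'solution'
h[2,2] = 'decision'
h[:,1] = ['insurance', 'pie', 'week']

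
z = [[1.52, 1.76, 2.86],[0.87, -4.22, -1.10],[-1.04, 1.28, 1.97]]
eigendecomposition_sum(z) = [[0.80+0.75j,0.48-0.21j,1.34-1.45j], [0.20-0.03j,(0.02-0.09j),(-0.05-0.35j)], [-0.46+0.48j,0.12+0.29j,(0.86+0.82j)]] + [[0.80-0.75j, 0.48+0.21j, (1.34+1.45j)], [(0.2+0.03j), (0.02+0.09j), (-0.05+0.35j)], [(-0.46-0.48j), (0.12-0.29j), 0.86-0.82j]] + [[-0.09-0.00j, (0.81-0j), (0.19-0j)], [(0.48+0j), (-4.27+0j), (-0.99+0j)], [(-0.12-0j), 1.04-0.00j, (0.24-0j)]]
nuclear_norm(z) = 9.62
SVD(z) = [[0.54, 0.8, -0.26], [-0.74, 0.6, 0.30], [0.40, 0.03, 0.92]] @ diag([5.568335113885846, 2.6327921583005405, 1.4233234033968096]) @ [[-0.04, 0.82, 0.56], [0.65, -0.41, 0.64], [-0.76, -0.39, 0.52]]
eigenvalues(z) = [(1.69+1.48j), (1.69-1.48j), (-4.12+0j)]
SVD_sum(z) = [[-0.13, 2.47, 1.69],[0.18, -3.41, -2.33],[-0.1, 1.82, 1.25]] + [[1.37, -0.86, 1.36], [1.02, -0.64, 1.01], [0.05, -0.03, 0.05]] + [[0.28, 0.14, -0.19],  [-0.33, -0.17, 0.22],  [-0.99, -0.51, 0.68]]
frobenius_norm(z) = 6.32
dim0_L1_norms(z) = [3.43, 7.26, 5.93]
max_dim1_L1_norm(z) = 6.19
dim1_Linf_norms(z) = [2.86, 4.22, 1.97]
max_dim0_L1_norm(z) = 7.26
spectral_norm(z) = 5.57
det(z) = -20.87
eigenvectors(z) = [[0.85+0.00j, 0.85-0.00j, -0.18+0.00j], [0.10-0.12j, 0.10+0.12j, 0.96+0.00j], [(-0.01+0.51j), -0.01-0.51j, -0.23+0.00j]]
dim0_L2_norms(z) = [2.04, 4.75, 3.64]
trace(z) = -0.73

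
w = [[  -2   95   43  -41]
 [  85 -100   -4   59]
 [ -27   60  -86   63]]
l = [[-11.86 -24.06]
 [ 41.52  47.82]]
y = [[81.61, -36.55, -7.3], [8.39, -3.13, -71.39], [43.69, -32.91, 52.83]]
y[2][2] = 52.83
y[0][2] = -7.3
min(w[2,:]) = -86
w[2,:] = [-27, 60, -86, 63]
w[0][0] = -2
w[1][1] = -100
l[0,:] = [-11.86, -24.06]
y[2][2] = 52.83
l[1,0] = 41.52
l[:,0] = [-11.86, 41.52]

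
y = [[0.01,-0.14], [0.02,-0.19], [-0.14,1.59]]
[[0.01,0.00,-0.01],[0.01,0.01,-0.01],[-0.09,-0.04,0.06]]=y@[[0.04, -0.03, 0.05],  [-0.05, -0.03, 0.04]]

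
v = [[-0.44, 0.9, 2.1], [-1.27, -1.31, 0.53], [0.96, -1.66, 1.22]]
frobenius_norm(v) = 3.77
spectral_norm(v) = 2.59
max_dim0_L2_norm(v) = 2.49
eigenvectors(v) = [[(-0.6+0j),(0.66+0j),0.66-0.00j], [(0.1+0j),0.09+0.64j,(0.09-0.64j)], [(-0.79+0j),-0.32+0.22j,(-0.32-0.22j)]]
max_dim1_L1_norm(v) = 3.84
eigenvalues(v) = [(2.16+0j), (-1.35+1.57j), (-1.35-1.57j)]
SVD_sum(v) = [[-0.07,-0.69,1.2], [-0.06,-0.59,1.02], [-0.1,-0.92,1.59]] + [[-0.41, 1.59, 0.89], [0.13, -0.49, -0.28], [0.23, -0.88, -0.50]] + [[0.04, 0.01, 0.01], [-1.34, -0.23, -0.21], [0.83, 0.14, 0.13]]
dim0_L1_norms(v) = [2.67, 3.87, 3.85]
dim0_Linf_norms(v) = [1.27, 1.66, 2.1]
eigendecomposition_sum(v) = [[0.61+0.00j, -0.39+0.00j, (1.14-0j)], [(-0.1-0j), 0.06+0.00j, -0.19+0.00j], [0.80+0.00j, -0.51+0.00j, (1.49-0j)]] + [[-0.52+0.53j,  0.64+0.80j,  0.48-0.30j], [(-0.58-0.44j),  (-0.69+0.73j),  0.36+0.43j], [(0.08-0.43j),  (-0.58-0.18j),  -0.14+0.31j]] + [[(-0.52-0.53j), (0.64-0.8j), 0.48+0.30j], [(-0.58+0.44j), (-0.69-0.73j), (0.36-0.43j)], [(0.08+0.43j), -0.58+0.18j, (-0.14-0.31j)]]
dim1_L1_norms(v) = [3.44, 3.11, 3.84]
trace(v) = -0.53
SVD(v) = [[0.54,  -0.84,  0.03], [0.46,  0.26,  -0.85], [0.71,  0.47,  0.52]] @ diag([2.5853402105343095, 2.2136782657135745, 1.6139220959209117]) @ [[-0.05,-0.50,0.86], [0.22,-0.85,-0.48], [0.97,0.17,0.15]]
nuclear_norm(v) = 6.41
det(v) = 9.24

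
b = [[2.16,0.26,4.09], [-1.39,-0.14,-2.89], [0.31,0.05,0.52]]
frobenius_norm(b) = 5.67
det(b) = 0.00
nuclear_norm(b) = 5.79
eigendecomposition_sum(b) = [[(2.19+0j), (0.29+0j), 4.01+0.00j], [-1.45+0.00j, -0.19-0.00j, -2.66+0.00j], [(0.3+0j), (0.04+0j), 0.55+0.00j]] + [[(-0.01+0j), -0.01-0.00j, 0.04-0.02j], [0.03+0.01j, 0.03+0.02j, (-0.11+0.01j)], [0.01-0.00j, (0.01+0j), (-0.01+0.01j)]] + [[(-0.01-0j), (-0.01+0j), 0.04+0.02j],  [0.03-0.01j, 0.03-0.02j, (-0.11-0.01j)],  [0.01+0.00j, 0.01-0.00j, -0.01-0.01j]]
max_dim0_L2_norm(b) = 5.03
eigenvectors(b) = [[(0.83+0j), (0.34-0.17j), (0.34+0.17j)], [(-0.55+0j), (-0.91+0j), -0.91-0.00j], [(0.11+0j), -0.12+0.09j, -0.12-0.09j]]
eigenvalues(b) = [(2.55+0j), (-0+0.03j), (-0-0.03j)]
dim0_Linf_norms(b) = [2.16, 0.26, 4.09]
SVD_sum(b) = [[2.11, 0.24, 4.12], [-1.46, -0.17, -2.85], [0.28, 0.03, 0.54]] + [[0.05, 0.02, -0.02], [0.07, 0.03, -0.04], [0.03, 0.01, -0.02]] + [[0.0,-0.0,-0.0], [0.00,-0.0,-0.0], [-0.00,0.0,0.0]]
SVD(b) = [[-0.82, -0.49, -0.30], [0.57, -0.78, -0.25], [-0.11, -0.37, 0.92]] @ diag([5.667573424068154, 0.11263943905598867, 0.004882577754304977]) @ [[-0.46, -0.05, -0.89], [-0.83, -0.33, 0.45], [-0.32, 0.94, 0.11]]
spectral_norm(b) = 5.67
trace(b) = 2.54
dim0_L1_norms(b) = [3.86, 0.45, 7.5]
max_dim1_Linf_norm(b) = 4.09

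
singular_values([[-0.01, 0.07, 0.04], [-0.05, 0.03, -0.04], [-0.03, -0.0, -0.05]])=[0.09, 0.08, 0.01]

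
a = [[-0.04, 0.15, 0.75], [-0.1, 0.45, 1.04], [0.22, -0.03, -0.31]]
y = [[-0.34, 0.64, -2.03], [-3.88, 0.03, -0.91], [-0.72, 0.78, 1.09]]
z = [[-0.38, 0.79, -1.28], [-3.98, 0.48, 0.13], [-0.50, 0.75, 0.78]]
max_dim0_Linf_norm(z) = 3.98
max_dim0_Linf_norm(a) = 1.04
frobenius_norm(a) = 1.42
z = y + a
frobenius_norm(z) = 4.46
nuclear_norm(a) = 1.74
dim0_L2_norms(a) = [0.24, 0.48, 1.32]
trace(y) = 0.78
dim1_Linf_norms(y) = [2.03, 3.88, 1.09]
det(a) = -0.04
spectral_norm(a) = 1.40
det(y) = 8.97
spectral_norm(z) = 4.08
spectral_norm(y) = 4.11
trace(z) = 0.88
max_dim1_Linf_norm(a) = 1.04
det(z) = 5.81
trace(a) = 0.10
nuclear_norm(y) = 7.32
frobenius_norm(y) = 4.78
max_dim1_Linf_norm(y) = 3.88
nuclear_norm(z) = 6.55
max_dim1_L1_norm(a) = 1.59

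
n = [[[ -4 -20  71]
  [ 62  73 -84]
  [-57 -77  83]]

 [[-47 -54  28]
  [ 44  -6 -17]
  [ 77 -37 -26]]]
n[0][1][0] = 62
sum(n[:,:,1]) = -121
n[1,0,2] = 28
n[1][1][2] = -17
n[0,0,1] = -20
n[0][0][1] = -20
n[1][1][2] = -17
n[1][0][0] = -47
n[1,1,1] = -6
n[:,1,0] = [62, 44]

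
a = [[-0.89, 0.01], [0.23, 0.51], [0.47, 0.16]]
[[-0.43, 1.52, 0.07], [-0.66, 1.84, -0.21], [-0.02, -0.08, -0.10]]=a @ [[0.47, -1.66, -0.08], [-1.51, 4.36, -0.37]]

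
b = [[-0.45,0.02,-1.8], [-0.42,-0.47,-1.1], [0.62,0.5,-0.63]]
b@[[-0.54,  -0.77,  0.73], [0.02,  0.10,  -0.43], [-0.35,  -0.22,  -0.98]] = [[0.87, 0.74, 1.43], [0.6, 0.52, 0.97], [-0.1, -0.29, 0.86]]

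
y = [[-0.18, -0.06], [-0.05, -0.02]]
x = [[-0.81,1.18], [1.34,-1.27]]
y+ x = [[-0.99, 1.12], [1.29, -1.29]]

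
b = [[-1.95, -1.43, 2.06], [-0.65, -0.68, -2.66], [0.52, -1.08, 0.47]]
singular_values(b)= [3.56, 2.37, 1.18]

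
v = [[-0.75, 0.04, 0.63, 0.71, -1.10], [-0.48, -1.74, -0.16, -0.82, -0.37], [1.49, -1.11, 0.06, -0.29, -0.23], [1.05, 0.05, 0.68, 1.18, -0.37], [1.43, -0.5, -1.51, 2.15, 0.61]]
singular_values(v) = [3.41, 2.38, 1.84, 1.5, 0.27]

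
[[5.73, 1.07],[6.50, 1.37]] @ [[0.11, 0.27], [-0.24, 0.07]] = [[0.37, 1.62], [0.39, 1.85]]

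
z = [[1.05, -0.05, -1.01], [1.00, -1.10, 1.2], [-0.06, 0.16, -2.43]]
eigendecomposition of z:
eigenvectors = [[0.90, -0.08, 0.19], [0.43, -0.99, -0.69], [0.0, -0.10, 0.7]]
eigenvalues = [1.02, -0.9, -2.6]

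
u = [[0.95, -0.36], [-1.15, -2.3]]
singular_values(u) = [2.57, 1.01]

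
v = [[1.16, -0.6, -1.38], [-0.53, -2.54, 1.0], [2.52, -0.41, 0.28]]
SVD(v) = [[-0.49,-0.14,-0.86], [0.38,-0.92,-0.07], [-0.78,-0.36,0.51]] @ diag([2.8926272763674197, 2.7665858584234035, 1.384958529338277]) @ [[-0.95, -0.12, 0.29], [-0.21, 0.93, -0.30], [0.24, 0.35, 0.91]]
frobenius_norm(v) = 4.24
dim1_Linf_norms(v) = [1.38, 2.54, 2.52]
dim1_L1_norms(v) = [3.14, 4.07, 3.21]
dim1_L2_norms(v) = [1.9, 2.78, 2.57]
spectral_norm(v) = 2.89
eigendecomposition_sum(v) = [[(0.64+0.81j), -0.10-0.13j, (-0.73+0.33j)], [(0.09-0.33j), (-0.01+0.05j), (0.24+0.13j)], [1.26-0.50j, (-0.2+0.08j), 0.14+1.05j]] + [[(0.64-0.81j),(-0.1+0.13j),-0.73-0.33j], [0.09+0.33j,(-0.01-0.05j),0.24-0.13j], [(1.26+0.5j),-0.20-0.08j,(0.14-1.05j)]] + [[-0.11-0.00j, -0.40+0.00j, 0.08-0.00j], [-0.70-0.00j, -2.51+0.00j, (0.53-0j)], [-0.00-0.00j, -0.01+0.00j, -0j]]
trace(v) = -1.10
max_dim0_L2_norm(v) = 2.82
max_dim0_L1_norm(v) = 4.21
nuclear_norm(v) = 7.04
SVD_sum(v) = [[1.36, 0.18, -0.42], [-1.05, -0.14, 0.33], [2.14, 0.28, -0.66]] + [[0.08, -0.37, 0.12],[0.55, -2.37, 0.76],[0.21, -0.93, 0.3]] + [[-0.28, -0.41, -1.08],  [-0.02, -0.03, -0.09],  [0.17, 0.24, 0.64]]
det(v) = -11.08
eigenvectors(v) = [[0.17+0.57j, 0.17-0.57j, (0.16+0j)], [(0.12-0.16j), (0.12+0.16j), (0.99+0j)], [0.78+0.00j, (0.78-0j), 0.00+0.00j]]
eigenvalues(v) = [(0.76+1.91j), (0.76-1.91j), (-2.62+0j)]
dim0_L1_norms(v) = [4.21, 3.55, 2.66]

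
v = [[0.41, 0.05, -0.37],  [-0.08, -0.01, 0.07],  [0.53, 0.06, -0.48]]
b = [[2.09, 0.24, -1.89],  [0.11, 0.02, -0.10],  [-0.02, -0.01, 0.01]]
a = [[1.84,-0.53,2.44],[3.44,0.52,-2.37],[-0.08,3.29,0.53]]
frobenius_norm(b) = 2.83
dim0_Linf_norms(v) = [0.53, 0.06, 0.48]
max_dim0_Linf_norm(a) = 3.44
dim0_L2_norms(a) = [3.9, 3.37, 3.44]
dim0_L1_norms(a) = [5.36, 4.34, 5.34]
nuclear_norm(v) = 0.92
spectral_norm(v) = 0.91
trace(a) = 2.89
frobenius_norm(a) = 6.20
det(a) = 43.44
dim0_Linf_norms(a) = [3.44, 3.29, 2.44]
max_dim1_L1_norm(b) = 4.22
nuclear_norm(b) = 2.85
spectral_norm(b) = 2.83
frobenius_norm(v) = 0.91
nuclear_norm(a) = 10.64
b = a @ v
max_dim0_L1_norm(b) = 2.22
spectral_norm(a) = 4.21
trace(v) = -0.08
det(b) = -0.00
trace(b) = 2.12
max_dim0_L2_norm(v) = 0.67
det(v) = -0.00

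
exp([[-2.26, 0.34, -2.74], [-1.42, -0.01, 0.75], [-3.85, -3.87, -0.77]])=[[0.23, 2.53, -0.54], [-1.21, -1.93, 1.43], [0.4, -3.11, 0.01]]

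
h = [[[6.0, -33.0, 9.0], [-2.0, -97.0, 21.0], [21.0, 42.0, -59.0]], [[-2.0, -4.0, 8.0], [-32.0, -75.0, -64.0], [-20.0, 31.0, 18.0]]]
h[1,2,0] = -20.0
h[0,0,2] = 9.0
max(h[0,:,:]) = 42.0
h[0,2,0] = 21.0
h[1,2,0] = -20.0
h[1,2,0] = -20.0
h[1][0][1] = -4.0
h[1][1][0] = -32.0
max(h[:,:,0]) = 21.0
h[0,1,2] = 21.0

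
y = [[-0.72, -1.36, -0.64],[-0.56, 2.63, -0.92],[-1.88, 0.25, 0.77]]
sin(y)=[[-0.40,-0.11,-0.75], [-0.55,0.38,0.18], [-1.15,-0.79,0.82]]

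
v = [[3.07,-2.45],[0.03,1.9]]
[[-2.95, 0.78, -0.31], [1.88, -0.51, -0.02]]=v @ [[-0.17, 0.04, -0.11], [0.99, -0.27, -0.01]]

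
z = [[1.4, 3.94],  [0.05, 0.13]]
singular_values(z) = [4.18, 0.0]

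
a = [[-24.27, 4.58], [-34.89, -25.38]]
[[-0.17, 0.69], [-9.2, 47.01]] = a @ [[0.06, -0.30], [0.28, -1.44]]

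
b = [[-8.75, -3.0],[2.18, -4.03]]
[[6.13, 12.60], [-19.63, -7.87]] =b @ [[-2.00, -1.78], [3.79, 0.99]]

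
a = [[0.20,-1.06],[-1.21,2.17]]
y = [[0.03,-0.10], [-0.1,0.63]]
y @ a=[[0.13,-0.25], [-0.78,1.47]]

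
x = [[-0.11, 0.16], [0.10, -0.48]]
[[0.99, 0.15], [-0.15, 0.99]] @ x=[[-0.09, 0.09], [0.12, -0.5]]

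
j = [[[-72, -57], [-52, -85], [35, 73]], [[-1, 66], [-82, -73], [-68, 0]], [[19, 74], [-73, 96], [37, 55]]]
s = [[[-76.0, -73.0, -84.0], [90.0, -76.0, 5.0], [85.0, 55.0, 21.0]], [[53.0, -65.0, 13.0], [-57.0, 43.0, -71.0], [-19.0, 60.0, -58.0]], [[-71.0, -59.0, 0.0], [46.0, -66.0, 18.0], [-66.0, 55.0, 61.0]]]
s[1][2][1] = 60.0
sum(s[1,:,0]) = -23.0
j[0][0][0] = -72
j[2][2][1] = 55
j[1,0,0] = -1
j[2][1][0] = -73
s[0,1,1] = -76.0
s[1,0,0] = 53.0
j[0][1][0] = -52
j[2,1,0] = -73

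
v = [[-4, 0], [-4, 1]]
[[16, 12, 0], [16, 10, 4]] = v@[[-4, -3, 0], [0, -2, 4]]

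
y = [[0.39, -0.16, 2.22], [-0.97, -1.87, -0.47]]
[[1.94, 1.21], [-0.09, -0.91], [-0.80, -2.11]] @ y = [[-0.42, -2.57, 3.74], [0.85, 1.72, 0.23], [1.73, 4.07, -0.78]]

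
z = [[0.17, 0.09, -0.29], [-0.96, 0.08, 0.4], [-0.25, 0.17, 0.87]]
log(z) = [[-0.84,0.51,-0.58], [-3.56,-1.19,-0.10], [0.10,0.39,-0.19]]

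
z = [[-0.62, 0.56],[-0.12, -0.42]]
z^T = [[-0.62, -0.12],  [0.56, -0.42]]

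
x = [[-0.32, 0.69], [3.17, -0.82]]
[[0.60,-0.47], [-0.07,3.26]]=x@[[0.23, 0.97], [0.97, -0.23]]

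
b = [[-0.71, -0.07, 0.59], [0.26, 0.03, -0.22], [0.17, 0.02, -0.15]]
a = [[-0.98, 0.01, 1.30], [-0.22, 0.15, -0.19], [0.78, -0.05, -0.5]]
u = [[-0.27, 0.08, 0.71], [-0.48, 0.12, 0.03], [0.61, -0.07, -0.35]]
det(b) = 0.00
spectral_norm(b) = 1.01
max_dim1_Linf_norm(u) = 0.71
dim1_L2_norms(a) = [1.63, 0.33, 0.93]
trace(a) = -1.33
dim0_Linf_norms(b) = [0.71, 0.07, 0.59]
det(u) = -0.03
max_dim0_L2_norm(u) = 0.82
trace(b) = -0.83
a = b + u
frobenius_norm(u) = 1.15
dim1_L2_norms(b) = [0.93, 0.34, 0.23]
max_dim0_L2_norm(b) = 0.77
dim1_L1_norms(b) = [1.37, 0.51, 0.34]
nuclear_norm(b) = 1.02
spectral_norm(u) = 1.04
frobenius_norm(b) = 1.01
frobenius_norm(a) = 1.90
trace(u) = -0.50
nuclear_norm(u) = 1.59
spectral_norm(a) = 1.85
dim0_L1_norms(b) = [1.14, 0.12, 0.96]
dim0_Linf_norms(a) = [0.98, 0.15, 1.3]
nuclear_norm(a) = 2.35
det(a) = -0.06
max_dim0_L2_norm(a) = 1.41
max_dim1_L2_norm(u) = 0.76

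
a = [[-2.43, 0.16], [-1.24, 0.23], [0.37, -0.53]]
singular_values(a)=[2.77, 0.51]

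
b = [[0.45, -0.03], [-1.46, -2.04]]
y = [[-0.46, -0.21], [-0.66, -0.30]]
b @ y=[[-0.19, -0.09], [2.02, 0.92]]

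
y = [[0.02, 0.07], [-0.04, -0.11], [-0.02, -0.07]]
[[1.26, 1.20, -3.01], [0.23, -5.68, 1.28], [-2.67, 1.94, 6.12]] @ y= [[0.04, 0.17], [0.21, 0.55], [-0.25, -0.83]]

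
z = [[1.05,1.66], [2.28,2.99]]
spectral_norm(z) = 4.24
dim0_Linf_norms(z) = [2.28, 2.99]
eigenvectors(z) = [[-0.81, -0.47], [0.59, -0.88]]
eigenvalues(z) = [-0.15, 4.19]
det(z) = -0.65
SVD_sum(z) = [[1.16, 1.58],[2.22, 3.03]] + [[-0.11, 0.08], [0.06, -0.04]]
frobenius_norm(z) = 4.24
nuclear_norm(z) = 4.39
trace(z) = 4.04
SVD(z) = [[-0.46,-0.89],[-0.89,0.46]] @ diag([4.239508438306871, 0.15221104271647876]) @ [[-0.59, -0.81], [0.81, -0.59]]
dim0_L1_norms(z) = [3.33, 4.65]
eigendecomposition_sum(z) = [[-0.11,0.06], [0.08,-0.04]] + [[1.16,1.6],[2.2,3.03]]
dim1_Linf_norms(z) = [1.66, 2.99]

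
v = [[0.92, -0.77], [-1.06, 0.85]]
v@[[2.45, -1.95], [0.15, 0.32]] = [[2.14, -2.04], [-2.47, 2.34]]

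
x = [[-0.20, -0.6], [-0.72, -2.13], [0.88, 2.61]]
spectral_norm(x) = 3.61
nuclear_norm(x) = 3.61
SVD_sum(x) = [[-0.20,  -0.60],[-0.72,  -2.13],[0.88,  2.61]] + [[0.0,-0.0], [-0.0,0.0], [-0.0,0.00]]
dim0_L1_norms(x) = [1.8, 5.34]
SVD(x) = [[-0.18, 0.85], [-0.62, -0.48], [0.76, -0.20]] @ diag([3.6113422314505583, 0.0026995076790739952]) @ [[0.32, 0.95], [0.95, -0.32]]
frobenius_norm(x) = 3.61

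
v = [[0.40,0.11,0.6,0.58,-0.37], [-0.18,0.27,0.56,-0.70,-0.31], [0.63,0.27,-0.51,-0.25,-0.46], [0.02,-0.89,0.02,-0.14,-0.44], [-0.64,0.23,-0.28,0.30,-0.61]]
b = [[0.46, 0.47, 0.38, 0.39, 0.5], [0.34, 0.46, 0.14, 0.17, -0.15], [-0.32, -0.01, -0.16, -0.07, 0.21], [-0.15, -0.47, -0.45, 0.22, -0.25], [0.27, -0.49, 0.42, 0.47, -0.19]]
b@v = [[0.03, 0.05, 0.21, -0.06, -0.97], [0.24, 0.01, 0.44, -0.23, -0.32], [-0.36, 0.03, -0.18, -0.07, 0.10], [-0.09, -0.52, -0.05, 0.25, 0.46], [0.59, -0.45, -0.26, 0.27, -0.23]]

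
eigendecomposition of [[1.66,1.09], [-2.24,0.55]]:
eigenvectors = [[-0.20-0.53j, (-0.2+0.53j)],  [(0.82+0j), (0.82-0j)]]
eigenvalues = [(1.1+1.46j), (1.1-1.46j)]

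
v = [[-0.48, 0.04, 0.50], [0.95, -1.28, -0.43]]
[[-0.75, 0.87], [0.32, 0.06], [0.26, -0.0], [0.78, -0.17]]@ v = [[1.19, -1.14, -0.75], [-0.1, -0.06, 0.13], [-0.12, 0.01, 0.13], [-0.54, 0.25, 0.46]]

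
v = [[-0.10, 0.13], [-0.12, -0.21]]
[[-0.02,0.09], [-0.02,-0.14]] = v @ [[0.22,-0.02], [-0.02,0.69]]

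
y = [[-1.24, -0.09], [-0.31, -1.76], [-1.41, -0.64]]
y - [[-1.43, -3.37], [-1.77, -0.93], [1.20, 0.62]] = [[0.19, 3.28], [1.46, -0.83], [-2.61, -1.26]]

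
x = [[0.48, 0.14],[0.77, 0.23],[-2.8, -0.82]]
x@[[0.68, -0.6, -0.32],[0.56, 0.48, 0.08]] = [[0.4,-0.22,-0.14], [0.65,-0.35,-0.23], [-2.36,1.29,0.83]]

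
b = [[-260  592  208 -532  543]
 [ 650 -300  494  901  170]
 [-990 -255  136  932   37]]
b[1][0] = 650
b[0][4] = 543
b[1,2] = 494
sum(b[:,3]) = 1301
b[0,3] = -532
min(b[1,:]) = -300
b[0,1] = 592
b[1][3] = 901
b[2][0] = -990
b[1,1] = -300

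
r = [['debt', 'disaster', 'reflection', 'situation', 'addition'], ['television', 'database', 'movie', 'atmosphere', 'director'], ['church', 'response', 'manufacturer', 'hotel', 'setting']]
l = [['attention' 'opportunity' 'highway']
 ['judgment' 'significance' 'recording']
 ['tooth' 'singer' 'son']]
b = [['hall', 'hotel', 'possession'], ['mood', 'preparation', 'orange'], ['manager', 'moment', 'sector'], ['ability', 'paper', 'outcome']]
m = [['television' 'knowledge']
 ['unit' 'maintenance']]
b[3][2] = 'outcome'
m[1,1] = 'maintenance'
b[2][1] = 'moment'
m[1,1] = 'maintenance'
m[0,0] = 'television'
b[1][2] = 'orange'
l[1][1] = 'significance'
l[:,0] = ['attention', 'judgment', 'tooth']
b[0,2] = 'possession'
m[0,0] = 'television'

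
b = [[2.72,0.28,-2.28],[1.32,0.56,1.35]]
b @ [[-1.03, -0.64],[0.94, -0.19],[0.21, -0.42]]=[[-3.02, -0.84], [-0.55, -1.52]]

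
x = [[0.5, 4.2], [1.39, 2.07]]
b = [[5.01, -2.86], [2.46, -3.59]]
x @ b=[[12.84,-16.51], [12.06,-11.41]]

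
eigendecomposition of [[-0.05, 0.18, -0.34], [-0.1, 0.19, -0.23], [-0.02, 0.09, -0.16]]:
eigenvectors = [[0.43+0.00j, (0.73+0j), 0.73-0.00j], [(0.84+0j), 0.61+0.05j, (0.61-0.05j)], [0.32+0.00j, (0.29-0.08j), (0.29+0.08j)]]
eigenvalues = [(0.05+0j), (-0.04+0.05j), (-0.04-0.05j)]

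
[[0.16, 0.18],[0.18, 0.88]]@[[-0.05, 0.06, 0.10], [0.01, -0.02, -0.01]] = [[-0.01,0.01,0.01], [-0.00,-0.01,0.01]]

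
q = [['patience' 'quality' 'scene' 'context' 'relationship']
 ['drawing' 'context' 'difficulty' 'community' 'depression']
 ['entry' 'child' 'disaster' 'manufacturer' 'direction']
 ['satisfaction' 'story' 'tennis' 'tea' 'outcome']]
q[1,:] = ['drawing', 'context', 'difficulty', 'community', 'depression']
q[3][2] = 'tennis'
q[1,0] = 'drawing'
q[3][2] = 'tennis'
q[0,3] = 'context'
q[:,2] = ['scene', 'difficulty', 'disaster', 'tennis']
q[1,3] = 'community'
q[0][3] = 'context'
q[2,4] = 'direction'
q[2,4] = 'direction'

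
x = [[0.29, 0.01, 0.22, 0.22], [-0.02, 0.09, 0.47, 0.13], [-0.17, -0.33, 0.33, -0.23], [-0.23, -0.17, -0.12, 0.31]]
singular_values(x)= [0.63, 0.53, 0.43, 0.23]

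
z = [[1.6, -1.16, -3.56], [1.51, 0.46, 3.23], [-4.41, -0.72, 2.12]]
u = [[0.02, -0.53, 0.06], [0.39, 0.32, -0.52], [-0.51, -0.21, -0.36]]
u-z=[[-1.58, 0.63, 3.62],  [-1.12, -0.14, -3.75],  [3.9, 0.51, -2.48]]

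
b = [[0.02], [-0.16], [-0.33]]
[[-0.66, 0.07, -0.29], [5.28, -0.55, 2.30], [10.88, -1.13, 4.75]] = b@ [[-32.98, 3.42, -14.39]]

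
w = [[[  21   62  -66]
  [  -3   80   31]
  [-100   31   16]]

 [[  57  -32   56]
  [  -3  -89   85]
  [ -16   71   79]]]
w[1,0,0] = 57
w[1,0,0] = 57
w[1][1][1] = -89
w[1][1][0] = -3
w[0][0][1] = 62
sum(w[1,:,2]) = 220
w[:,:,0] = [[21, -3, -100], [57, -3, -16]]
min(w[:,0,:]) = -66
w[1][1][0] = -3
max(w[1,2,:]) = 79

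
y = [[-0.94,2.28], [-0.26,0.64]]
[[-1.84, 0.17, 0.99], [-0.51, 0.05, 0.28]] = y@[[0.89, -0.01, 1.25], [-0.44, 0.07, 0.95]]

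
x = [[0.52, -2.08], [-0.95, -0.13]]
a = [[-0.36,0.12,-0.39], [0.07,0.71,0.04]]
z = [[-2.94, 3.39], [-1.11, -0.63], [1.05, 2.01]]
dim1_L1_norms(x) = [2.6, 1.08]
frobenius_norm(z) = 5.19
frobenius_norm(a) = 0.90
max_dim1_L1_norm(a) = 0.87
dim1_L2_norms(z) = [4.49, 1.28, 2.27]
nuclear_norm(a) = 1.26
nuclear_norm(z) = 7.01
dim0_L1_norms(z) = [5.1, 6.03]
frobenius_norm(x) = 2.35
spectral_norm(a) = 0.72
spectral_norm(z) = 4.59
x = a @ z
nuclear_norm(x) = 3.10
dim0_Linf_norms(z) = [2.94, 3.39]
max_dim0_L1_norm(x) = 2.21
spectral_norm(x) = 2.15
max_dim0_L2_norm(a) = 0.72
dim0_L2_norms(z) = [3.31, 3.99]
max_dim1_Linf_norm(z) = 3.39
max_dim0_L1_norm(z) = 6.03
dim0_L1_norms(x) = [1.47, 2.21]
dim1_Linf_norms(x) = [2.08, 0.95]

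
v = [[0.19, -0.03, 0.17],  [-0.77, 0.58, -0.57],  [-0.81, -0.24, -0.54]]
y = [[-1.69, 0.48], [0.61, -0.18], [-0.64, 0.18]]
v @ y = [[-0.45, 0.13],[2.02, -0.58],[1.57, -0.44]]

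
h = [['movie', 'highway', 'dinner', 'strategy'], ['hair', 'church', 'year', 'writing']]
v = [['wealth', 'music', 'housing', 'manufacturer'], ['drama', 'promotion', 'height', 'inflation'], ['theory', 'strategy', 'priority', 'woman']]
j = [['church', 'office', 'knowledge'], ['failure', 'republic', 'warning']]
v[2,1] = 'strategy'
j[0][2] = 'knowledge'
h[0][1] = 'highway'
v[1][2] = 'height'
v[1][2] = 'height'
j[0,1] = 'office'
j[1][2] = 'warning'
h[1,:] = ['hair', 'church', 'year', 'writing']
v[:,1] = ['music', 'promotion', 'strategy']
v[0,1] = 'music'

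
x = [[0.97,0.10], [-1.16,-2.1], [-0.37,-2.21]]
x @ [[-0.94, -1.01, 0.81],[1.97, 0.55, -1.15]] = [[-0.71, -0.92, 0.67], [-3.05, 0.02, 1.48], [-4.01, -0.84, 2.24]]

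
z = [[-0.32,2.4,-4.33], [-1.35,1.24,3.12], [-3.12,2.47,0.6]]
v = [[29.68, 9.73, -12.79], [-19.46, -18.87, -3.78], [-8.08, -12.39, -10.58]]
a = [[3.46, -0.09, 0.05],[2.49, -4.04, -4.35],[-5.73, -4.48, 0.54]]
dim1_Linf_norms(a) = [3.46, 4.35, 5.73]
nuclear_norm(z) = 11.11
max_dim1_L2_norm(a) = 7.29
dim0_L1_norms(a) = [11.68, 8.61, 4.94]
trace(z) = 1.52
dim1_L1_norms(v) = [52.2, 42.11, 31.05]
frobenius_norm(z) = 7.34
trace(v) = 0.23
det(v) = 1695.61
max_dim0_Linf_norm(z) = 4.33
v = z @ a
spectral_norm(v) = 42.62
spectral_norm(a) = 7.82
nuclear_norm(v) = 64.58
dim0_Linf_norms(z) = [3.12, 2.47, 4.33]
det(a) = -78.81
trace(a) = -0.04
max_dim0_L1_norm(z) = 8.05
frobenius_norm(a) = 10.33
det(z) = -21.50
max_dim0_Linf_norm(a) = 5.73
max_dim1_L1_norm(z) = 7.05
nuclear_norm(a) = 15.92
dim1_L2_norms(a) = [3.46, 6.44, 7.29]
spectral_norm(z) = 5.53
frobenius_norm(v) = 47.11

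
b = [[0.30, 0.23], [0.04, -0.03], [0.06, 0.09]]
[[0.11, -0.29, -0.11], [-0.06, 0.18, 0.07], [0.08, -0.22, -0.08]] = b @ [[-0.62, 1.74, 0.65], [1.27, -3.55, -1.32]]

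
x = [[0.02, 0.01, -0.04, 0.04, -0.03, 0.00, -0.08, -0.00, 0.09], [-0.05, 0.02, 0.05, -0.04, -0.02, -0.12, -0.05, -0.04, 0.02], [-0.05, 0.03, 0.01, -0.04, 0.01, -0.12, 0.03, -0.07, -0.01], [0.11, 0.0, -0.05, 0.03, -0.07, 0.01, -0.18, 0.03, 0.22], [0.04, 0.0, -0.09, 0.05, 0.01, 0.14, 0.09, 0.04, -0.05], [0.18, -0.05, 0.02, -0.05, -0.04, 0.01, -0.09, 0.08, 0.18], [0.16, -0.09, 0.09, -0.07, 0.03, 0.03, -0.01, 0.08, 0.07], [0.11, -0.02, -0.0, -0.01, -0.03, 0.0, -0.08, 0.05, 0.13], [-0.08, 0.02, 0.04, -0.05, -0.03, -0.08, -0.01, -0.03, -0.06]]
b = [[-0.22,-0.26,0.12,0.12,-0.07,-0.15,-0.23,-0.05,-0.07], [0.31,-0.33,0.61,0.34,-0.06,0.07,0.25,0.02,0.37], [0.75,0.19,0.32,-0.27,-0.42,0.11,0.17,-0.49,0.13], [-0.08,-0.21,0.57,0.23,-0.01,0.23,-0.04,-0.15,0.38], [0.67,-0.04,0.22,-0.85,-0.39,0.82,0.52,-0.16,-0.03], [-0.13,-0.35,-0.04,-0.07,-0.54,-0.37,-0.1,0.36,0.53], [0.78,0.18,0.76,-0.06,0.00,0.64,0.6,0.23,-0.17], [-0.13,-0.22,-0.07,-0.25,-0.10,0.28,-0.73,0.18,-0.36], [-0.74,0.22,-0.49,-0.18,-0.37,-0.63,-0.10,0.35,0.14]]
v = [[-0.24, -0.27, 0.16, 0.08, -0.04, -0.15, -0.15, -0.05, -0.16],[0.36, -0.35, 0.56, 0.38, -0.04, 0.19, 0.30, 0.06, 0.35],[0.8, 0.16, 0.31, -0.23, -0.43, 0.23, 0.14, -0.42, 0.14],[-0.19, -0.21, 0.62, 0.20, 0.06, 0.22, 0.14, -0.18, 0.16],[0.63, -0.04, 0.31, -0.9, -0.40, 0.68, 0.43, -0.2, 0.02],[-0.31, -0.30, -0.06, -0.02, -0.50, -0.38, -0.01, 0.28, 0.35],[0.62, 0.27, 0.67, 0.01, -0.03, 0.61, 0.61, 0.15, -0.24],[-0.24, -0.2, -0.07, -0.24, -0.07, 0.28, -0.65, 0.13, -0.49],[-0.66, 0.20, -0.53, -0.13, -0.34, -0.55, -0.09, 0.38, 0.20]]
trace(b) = 0.16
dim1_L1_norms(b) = [1.29, 2.36, 2.85, 1.9, 3.7, 2.49, 3.42, 2.32, 3.22]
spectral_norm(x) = 0.51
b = v + x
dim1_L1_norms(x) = [0.31, 0.41, 0.37, 0.7, 0.51, 0.7, 0.63, 0.43, 0.4]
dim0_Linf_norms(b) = [0.78, 0.35, 0.76, 0.85, 0.54, 0.82, 0.73, 0.49, 0.53]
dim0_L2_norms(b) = [1.53, 0.71, 1.3, 1.04, 0.88, 1.34, 1.15, 0.79, 0.87]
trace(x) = 0.08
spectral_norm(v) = 2.32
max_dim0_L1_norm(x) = 0.83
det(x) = -0.00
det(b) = -0.00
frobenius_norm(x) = 0.65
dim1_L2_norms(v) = [0.49, 0.98, 1.13, 0.8, 1.47, 0.89, 1.32, 0.96, 1.18]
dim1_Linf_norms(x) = [0.09, 0.12, 0.12, 0.22, 0.14, 0.18, 0.16, 0.13, 0.08]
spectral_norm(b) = 2.40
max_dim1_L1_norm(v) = 3.61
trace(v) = 0.08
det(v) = 0.00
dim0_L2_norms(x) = [0.31, 0.11, 0.16, 0.13, 0.1, 0.24, 0.25, 0.16, 0.34]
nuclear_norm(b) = 7.78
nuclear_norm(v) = 7.48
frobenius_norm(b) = 3.30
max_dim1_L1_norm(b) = 3.7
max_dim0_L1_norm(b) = 3.81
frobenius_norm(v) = 3.17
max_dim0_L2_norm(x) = 0.34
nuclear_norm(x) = 1.22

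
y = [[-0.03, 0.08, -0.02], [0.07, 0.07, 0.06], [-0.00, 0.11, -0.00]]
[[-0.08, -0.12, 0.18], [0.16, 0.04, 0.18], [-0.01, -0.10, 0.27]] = y @[[2.30, 1.09, 1.23], [-0.09, -0.94, 2.42], [0.08, 0.50, -1.24]]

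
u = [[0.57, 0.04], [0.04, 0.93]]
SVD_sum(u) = [[0.01, 0.10], [0.1, 0.92]] + [[0.56, -0.06], [-0.06, 0.01]]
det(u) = 0.53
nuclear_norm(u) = 1.50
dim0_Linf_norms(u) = [0.57, 0.93]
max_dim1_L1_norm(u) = 0.97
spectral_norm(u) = 0.93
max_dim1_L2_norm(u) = 0.93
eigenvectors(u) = [[-0.99, -0.11], [0.11, -0.99]]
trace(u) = 1.50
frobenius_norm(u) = 1.09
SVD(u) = [[0.11,  0.99], [0.99,  -0.11]] @ diag([0.9343908891458578, 0.5656091108541422]) @ [[0.11, 0.99],[0.99, -0.11]]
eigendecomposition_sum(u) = [[0.56, -0.06],[-0.06, 0.01]] + [[0.01, 0.1],[0.10, 0.92]]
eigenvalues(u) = [0.57, 0.93]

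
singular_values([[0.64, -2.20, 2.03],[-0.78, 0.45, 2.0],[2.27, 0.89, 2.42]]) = [4.09, 2.45, 1.8]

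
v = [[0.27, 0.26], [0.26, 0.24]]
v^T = [[0.27,  0.26], [0.26,  0.24]]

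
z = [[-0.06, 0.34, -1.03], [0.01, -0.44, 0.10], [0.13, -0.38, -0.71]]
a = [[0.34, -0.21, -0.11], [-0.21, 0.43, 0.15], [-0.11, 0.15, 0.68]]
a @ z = [[-0.04, 0.25, -0.29], [0.04, -0.32, 0.15], [0.1, -0.36, -0.35]]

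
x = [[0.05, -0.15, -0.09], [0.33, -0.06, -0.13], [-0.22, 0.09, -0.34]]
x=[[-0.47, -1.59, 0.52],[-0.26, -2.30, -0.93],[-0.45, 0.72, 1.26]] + [[0.52,1.44,-0.61],[0.59,2.24,0.80],[0.23,-0.63,-1.60]]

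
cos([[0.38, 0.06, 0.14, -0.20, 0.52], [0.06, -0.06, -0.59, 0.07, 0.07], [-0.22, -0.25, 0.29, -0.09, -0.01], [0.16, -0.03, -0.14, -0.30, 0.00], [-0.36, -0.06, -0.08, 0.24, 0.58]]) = [[1.04, 0.02, -0.02, -0.05, -0.25], [-0.07, 0.93, 0.07, -0.02, -0.03], [0.09, 0.03, 0.9, -0.01, 0.06], [-0.02, -0.03, -0.02, 0.97, -0.04], [0.15, 0.02, 0.06, -0.07, 0.92]]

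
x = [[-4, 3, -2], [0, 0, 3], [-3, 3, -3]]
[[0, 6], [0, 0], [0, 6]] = x@[[0, 0], [0, 2], [0, 0]]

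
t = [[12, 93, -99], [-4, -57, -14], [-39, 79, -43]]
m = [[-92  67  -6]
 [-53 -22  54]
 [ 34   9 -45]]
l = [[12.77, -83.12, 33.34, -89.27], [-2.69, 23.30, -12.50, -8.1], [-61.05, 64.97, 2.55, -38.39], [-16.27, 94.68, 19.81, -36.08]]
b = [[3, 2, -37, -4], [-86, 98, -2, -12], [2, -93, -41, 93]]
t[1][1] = -57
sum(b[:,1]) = 7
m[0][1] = 67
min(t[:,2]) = -99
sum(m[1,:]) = -21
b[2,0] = 2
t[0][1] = 93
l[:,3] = [-89.27, -8.1, -38.39, -36.08]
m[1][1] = -22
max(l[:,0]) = 12.77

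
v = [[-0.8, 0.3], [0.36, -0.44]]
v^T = [[-0.8,0.36],[0.3,-0.44]]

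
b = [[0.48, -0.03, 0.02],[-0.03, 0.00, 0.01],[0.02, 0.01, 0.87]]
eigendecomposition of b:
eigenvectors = [[-0.06, -1.0, 0.05],[-1.0, 0.06, 0.01],[0.01, 0.05, 1.0]]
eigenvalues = [-0.0, 0.48, 0.87]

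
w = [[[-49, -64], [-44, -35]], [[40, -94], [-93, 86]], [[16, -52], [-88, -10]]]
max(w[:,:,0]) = 40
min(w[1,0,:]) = -94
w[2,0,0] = 16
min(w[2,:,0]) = -88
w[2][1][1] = -10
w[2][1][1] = -10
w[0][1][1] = -35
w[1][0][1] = -94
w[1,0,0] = 40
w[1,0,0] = 40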